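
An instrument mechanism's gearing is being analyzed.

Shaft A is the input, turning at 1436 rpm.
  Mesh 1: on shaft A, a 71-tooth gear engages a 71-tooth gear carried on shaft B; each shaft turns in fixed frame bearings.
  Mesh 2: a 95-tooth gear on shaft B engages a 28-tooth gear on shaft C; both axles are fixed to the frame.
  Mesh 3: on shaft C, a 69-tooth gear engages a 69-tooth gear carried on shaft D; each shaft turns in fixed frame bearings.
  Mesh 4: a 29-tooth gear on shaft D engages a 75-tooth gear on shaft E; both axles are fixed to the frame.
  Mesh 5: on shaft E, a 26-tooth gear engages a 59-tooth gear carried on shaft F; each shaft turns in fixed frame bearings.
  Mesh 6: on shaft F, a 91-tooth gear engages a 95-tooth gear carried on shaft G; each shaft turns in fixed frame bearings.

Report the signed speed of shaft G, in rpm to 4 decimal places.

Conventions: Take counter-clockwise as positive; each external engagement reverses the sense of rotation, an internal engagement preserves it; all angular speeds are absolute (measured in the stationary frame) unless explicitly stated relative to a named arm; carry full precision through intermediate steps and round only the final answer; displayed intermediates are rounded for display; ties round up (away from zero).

+795.2357 rpm

class = fixed-axis compound train [6 meshes; 6 ratios multiply, 6 sense flips]
mesh 1 [71T→71T]: ω = 1436.0000×71/71 = 1436.0000 rpm, sense flips to −
mesh 2 [95T→28T]: ω = 1436.0000×95/28 = 4872.1429 rpm, sense flips to +
mesh 3 [69T→69T]: ω = 4872.1429×69/69 = 4872.1429 rpm, sense flips to −
mesh 4 [29T→75T]: ω = 4872.1429×29/75 = 1883.8952 rpm, sense flips to +
mesh 5 [26T→59T]: ω = 1883.8952×26/59 = 830.1911 rpm, sense flips to −
mesh 6 [91T→95T]: ω = 830.1911×91/95 = 795.2357 rpm, sense flips to +
signed output speed = +795.2357 rpm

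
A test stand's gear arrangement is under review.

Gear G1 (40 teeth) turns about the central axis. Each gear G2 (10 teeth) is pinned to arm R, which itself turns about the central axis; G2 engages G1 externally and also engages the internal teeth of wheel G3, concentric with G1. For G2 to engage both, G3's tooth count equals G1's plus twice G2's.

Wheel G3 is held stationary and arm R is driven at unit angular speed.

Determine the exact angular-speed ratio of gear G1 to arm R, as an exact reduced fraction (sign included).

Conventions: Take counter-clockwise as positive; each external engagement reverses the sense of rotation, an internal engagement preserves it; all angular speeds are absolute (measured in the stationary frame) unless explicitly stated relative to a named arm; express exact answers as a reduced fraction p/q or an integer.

5/2

planetary set (40T centre, 10T on arm, 60T internal) — Willis relation
ring teeth: 40 + 2·10 = 60
40(ω_sun−ω_arm) = −60(ω_ring−ω_arm),  ω_ring = 0, ω_arm = 1
ω_sun = 1 − (60/40)(0−1) = 5/2
ω_out/ω_in = 5/2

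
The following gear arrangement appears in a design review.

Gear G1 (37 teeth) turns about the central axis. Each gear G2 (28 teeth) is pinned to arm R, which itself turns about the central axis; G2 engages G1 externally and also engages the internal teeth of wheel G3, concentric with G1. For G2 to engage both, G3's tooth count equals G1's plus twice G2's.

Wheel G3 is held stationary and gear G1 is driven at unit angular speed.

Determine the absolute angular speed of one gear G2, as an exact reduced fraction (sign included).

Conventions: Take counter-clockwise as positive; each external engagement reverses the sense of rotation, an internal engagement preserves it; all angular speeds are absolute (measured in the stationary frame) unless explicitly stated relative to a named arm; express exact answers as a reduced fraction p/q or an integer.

-37/56

topology: planetary set — G1 37T / G2 28T / G3 93T, arm = carrier (Willis)
ring teeth: 37 + 2·28 = 93
37(ω_sun−ω_arm) = −93(ω_ring−ω_arm),  ω_ring = 0, ω_sun = 1
37(1−ω_arm) = −93(0−ω_arm)  ⇒  130·ω_arm = 37  ⇒  ω_arm = 37/130
sun–planet mesh: 37·(1−37/130) = −28·(ω_p−ω_arm)  ⇒  ω_p−ω_arm = -3441/3640
ω_p = 37/130 − 3441/3640 = -37/56
exact speed ratio = -37/56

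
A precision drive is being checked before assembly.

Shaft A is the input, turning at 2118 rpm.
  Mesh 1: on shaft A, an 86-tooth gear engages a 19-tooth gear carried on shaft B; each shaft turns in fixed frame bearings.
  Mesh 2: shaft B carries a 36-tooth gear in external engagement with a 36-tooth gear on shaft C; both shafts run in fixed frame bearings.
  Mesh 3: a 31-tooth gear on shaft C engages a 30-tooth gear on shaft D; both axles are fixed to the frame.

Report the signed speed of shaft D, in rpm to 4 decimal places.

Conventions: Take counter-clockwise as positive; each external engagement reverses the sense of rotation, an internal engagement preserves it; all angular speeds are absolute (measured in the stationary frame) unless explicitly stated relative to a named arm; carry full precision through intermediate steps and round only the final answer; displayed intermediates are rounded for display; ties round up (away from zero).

-9906.2947 rpm

3-mesh fixed-axis compound train (all bearings frame-fixed)
mesh 1 [86T→19T]: ω = 2118.0000×86/19 = 9586.7368 rpm, sense flips to −
mesh 2 [36T→36T]: ω = 9586.7368×36/36 = 9586.7368 rpm, sense flips to +
mesh 3 [31T→30T]: ω = 9586.7368×31/30 = 9906.2947 rpm, sense flips to −
signed output speed = -9906.2947 rpm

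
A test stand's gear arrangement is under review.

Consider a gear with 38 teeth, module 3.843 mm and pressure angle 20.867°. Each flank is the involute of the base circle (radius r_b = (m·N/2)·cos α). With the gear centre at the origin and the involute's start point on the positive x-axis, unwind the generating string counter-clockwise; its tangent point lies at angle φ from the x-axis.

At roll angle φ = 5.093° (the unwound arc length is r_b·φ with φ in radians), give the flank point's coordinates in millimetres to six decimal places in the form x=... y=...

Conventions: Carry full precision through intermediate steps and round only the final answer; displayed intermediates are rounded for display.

class = single-mesh tooth geometry [base-circle involute, m = 3.843, 38T]
pitch radius r_p = m·N/2 = 3.843·38/2 = 73.017000
base radius r_b = r_p·cos α = 73.017000·cos 20.867° = 68.227799
roll angle φ = 5.093° = 0.08888962 rad
x = r_b·(cos φ + φ·sin φ) = 68.496813
y = r_b·(sin φ − φ·cos φ) = 0.015961

x=68.496813 y=0.015961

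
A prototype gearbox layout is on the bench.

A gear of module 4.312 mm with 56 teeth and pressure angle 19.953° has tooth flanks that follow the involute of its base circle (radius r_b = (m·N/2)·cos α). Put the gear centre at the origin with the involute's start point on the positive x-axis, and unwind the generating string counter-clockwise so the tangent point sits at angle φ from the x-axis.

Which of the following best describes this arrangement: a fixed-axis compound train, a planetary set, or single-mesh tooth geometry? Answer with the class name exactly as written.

single-mesh involute tooth geometry (56T wheel at module 4.312)
classification: single-mesh tooth geometry

single-mesh tooth geometry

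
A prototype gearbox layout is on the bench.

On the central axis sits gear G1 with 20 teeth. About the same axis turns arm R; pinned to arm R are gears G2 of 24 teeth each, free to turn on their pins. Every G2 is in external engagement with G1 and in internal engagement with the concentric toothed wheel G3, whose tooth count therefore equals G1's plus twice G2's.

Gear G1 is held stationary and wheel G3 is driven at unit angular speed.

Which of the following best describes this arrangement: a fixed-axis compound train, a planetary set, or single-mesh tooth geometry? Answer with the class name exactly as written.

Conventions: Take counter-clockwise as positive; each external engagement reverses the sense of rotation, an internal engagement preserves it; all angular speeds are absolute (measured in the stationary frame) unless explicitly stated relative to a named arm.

topology: planetary set — G1 20T / G2 24T / G3 68T, arm = carrier (Willis)
classification: planetary set

planetary set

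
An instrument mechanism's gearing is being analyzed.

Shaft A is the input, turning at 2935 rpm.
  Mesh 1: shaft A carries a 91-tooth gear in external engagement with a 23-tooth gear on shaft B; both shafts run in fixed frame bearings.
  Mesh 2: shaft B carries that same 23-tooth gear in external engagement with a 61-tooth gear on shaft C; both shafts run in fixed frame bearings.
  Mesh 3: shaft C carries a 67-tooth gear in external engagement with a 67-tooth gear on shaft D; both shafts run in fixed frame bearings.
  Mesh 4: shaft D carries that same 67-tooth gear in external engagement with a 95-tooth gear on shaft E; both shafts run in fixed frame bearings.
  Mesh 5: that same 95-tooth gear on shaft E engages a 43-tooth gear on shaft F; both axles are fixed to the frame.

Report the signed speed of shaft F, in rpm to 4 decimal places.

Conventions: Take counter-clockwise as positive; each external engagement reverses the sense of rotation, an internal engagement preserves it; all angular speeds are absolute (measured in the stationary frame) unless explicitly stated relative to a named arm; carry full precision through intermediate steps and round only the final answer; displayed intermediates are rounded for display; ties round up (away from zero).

topology: fixed-axis compound train — 5 meshes, A→F
mesh 1 [91T→23T]: ω = 2935.0000×91/23 = 11612.3913 rpm, sense flips to −
mesh 2 [23T→61T]: ω = 11612.3913×23/61 = 4378.4426 rpm, sense flips to +
mesh 3 [67T→67T]: ω = 4378.4426×67/67 = 4378.4426 rpm, sense flips to −
mesh 4 [67T→95T]: ω = 4378.4426×67/95 = 3087.9543 rpm, sense flips to +
mesh 5 [95T→43T]: ω = 3087.9543×95/43 = 6822.2246 rpm, sense flips to −
signed output speed = -6822.2246 rpm

-6822.2246 rpm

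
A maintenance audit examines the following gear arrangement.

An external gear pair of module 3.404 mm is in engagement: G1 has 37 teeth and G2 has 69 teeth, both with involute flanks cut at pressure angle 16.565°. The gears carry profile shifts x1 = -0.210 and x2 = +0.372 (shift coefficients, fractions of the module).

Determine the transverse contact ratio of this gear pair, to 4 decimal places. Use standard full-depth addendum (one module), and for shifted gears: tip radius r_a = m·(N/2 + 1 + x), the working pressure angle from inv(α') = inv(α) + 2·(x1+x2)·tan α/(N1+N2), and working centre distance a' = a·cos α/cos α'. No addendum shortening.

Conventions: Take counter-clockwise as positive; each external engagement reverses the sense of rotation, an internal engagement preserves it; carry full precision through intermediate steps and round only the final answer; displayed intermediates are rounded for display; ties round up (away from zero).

class = single-mesh tooth geometry [involute pair 37T × 69T, m = 3.404]
base radii: r_b1 = 60.360385, r_b2 = 112.563960
tip radii: r_a1 = 65.663160, r_a2 = 122.108288
inv(α') = inv(16.565°) + 2·(-0.210+0.372)·tan α/(37+69) = 0.00924330  ⇒  α' = 17.13289°
a' = a·cos α / cos α' = 180.4120·cos 16.565°/cos 17.13289° = 180.954362
action lengths: √(r_a1²−r_b1²) = 25.851007, √(r_a2²−r_b2²) = 47.326407
base pitch p_b = π·m·cos α = 10.250148
CR = (25.851007 + 47.326407 − 180.954362·sin 17.13289°)/10.250148 = 1.938534
contact ratio ≈ 1.9385

1.9385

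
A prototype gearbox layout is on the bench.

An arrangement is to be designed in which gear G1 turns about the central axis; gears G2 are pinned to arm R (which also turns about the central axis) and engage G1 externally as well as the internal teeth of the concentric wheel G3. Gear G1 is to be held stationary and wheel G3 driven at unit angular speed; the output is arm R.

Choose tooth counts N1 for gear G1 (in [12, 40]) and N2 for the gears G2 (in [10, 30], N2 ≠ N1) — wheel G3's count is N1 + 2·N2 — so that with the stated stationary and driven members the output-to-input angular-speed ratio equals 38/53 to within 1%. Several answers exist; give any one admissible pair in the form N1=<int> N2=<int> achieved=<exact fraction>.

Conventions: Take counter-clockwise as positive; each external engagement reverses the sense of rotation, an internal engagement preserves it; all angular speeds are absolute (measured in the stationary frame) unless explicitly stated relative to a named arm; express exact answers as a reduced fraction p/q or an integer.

planetary set to be sized for 38/53 (Willis relation)
Willis with ω_sun = 0: ω_arm/ω_ring = N3/(N1+N3); set equal to 38/53  ⇒  N3/N1 = (38/53)/(1 − 38/53) = 38/15
N3 = N1 + 2·N2  ⇒  N2/N1 = (N3/N1 − 1)/2 = (38/15 − 1)/2 = 23/30
smallest multiple with N1 ≥ 12 and N2 ≥ 10: k = 1  ⇒  N1 = 1·30 = 30, N2 = 1·23 = 23 (N1 ≤ 40, N2 ≤ 30, N2 ≠ N1 ✓), N3 = 30 + 2·23 = 76
check: N3/(N1+N3) with N1 = 30, N3 = 76 gives 38/53; |achieved − target| = 0 ≤ 19/2650 ✓

N1=30 N2=23 achieved=38/53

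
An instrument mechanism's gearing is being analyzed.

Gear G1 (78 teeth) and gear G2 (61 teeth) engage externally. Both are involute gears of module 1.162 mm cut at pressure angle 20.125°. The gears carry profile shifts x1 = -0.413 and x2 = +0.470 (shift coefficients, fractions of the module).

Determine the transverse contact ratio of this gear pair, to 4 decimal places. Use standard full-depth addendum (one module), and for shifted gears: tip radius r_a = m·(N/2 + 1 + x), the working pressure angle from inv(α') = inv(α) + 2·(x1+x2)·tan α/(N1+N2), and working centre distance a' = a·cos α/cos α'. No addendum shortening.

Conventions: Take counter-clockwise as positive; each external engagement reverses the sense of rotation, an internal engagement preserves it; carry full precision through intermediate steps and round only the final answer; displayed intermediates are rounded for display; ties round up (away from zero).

1.7538

single-mesh involute tooth geometry (78T engaging 61T at module 1.162)
base radii: r_b1 = 42.551074, r_b2 = 33.277122
tip radii: r_a1 = 46.000094, r_a2 = 37.149140
inv(α') = inv(20.125°) + 2·(-0.413+0.470)·tan α/(78+61) = 0.01549590  ⇒  α' = 20.25236°
a' = a·cos α / cos α' = 80.7590·cos 20.125°/cos 20.25236° = 80.825034
action lengths: √(r_a1²−r_b1²) = 17.476120, √(r_a2²−r_b2²) = 16.513381
base pitch p_b = π·m·cos α = 3.427645
CR = (17.476120 + 16.513381 − 80.825034·sin 20.25236°)/3.427645 = 1.753817
contact ratio ≈ 1.7538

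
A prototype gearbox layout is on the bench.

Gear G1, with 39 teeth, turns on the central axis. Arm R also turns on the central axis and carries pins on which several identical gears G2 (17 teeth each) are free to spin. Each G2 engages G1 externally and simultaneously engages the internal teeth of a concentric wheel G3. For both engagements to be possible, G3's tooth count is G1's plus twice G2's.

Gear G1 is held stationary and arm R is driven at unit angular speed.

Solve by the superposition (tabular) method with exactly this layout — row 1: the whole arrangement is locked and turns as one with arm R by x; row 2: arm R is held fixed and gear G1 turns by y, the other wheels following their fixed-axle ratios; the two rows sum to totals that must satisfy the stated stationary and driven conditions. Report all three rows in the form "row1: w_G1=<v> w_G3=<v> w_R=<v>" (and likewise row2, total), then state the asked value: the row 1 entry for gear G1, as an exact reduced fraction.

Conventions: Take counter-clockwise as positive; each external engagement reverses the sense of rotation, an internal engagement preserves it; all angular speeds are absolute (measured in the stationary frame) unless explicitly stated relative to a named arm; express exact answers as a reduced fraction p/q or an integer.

row1: w_G1=1 w_G3=1 w_R=1
row2: w_G1=-1 w_G3=39/73 w_R=0
total: w_G1=0 w_G3=112/73 w_R=1
asked value: 1

recognized (axles ride arm R): planetary set, 39/17/73 teeth
row 1 (train locked, turned with arm): all members turn x
superposition row 2 [arm held]: sun y, ring −(39/73)·y, arm 0
boundary: total ω_sun = x + y = 0 and total ω_arm = x = 1  ⇒  y = -1, x = 1
row 2 ring = −(39/73)·(-1) = 39/73
totals (row 1 + row 2): sun 1 + (-1) = 0, ring 1 + 39/73 = 112/73, arm 1 + 0 = 1
asked cell (row1, sun) = 1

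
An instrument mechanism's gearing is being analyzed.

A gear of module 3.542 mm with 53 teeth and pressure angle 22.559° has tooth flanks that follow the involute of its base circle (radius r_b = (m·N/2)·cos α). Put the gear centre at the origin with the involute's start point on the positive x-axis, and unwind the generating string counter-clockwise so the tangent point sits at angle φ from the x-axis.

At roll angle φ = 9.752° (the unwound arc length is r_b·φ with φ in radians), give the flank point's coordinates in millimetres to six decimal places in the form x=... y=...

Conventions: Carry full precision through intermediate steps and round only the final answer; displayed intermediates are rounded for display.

single-mesh involute tooth geometry (53T wheel at module 3.542)
pitch radius r_p = m·N/2 = 3.542·53/2 = 93.863000
base radius r_b = r_p·cos α = 93.863000·cos 22.559° = 86.681070
roll angle φ = 9.752° = 0.17020451 rad
x = r_b·(cos φ + φ·sin φ) = 87.927549
y = r_b·(sin φ − φ·cos φ) = 0.142055

x=87.927549 y=0.142055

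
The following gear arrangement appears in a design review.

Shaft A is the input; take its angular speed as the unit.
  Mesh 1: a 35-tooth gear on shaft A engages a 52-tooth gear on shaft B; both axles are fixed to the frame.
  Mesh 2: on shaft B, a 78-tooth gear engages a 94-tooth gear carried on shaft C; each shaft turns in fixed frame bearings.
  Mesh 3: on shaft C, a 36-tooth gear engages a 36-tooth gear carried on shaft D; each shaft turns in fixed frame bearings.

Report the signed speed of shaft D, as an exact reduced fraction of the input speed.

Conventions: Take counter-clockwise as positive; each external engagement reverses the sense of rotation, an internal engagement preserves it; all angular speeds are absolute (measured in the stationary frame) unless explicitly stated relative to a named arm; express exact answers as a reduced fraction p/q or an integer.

-105/188

3-mesh fixed-axis compound train (all bearings frame-fixed)
mesh 1 [35T→52T]: |ω|/ω_in = 1×35/52 = 35/52, sense flips to −
mesh 2 [78T→94T]: |ω|/ω_in = (35/52)×78/94 = 105/188, sense flips to +
mesh 3 [36T→36T]: |ω|/ω_in = (105/188)×36/36 = 105/188, sense flips to −
signed output speed (× input speed) = -105/188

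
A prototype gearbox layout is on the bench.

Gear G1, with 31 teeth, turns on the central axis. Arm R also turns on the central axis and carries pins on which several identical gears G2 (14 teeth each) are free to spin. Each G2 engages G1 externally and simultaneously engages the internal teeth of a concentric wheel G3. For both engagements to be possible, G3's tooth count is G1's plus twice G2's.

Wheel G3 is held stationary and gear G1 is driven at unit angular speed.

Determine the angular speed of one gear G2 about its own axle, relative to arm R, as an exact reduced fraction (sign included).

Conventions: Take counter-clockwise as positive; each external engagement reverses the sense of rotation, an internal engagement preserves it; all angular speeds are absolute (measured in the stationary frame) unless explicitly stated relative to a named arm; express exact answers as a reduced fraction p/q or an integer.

-1829/1260

recognized (axles ride arm R): planetary set, 31/14/59 teeth
ring teeth: 31 + 2·14 = 59
31(ω_sun−ω_arm) = −59(ω_ring−ω_arm),  ω_ring = 0, ω_sun = 1
31(1−ω_arm) = −59(0−ω_arm)  ⇒  90·ω_arm = 31  ⇒  ω_arm = 31/90
sun–planet mesh: 31·(1−31/90) = −14·(ω_p−ω_arm)  ⇒  ω_p−ω_arm = -1829/1260
exact speed ratio = -1829/1260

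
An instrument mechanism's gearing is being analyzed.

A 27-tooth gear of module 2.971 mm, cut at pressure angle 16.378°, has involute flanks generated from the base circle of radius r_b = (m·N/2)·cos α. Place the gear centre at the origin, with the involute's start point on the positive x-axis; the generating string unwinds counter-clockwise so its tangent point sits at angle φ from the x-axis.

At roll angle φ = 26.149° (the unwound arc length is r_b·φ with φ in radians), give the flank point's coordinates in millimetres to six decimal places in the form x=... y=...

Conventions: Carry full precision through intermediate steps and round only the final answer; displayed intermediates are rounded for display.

x=42.282280 y=1.194124

recognized (one wheel, involute flank): single-mesh tooth geometry, m = 2.971, N = 27
pitch radius r_p = m·N/2 = 2.971·27/2 = 40.108500
base radius r_b = r_p·cos α = 40.108500·cos 16.378° = 38.480990
roll angle φ = 26.149° = 0.45638615 rad
x = r_b·(cos φ + φ·sin φ) = 42.282280
y = r_b·(sin φ − φ·cos φ) = 1.194124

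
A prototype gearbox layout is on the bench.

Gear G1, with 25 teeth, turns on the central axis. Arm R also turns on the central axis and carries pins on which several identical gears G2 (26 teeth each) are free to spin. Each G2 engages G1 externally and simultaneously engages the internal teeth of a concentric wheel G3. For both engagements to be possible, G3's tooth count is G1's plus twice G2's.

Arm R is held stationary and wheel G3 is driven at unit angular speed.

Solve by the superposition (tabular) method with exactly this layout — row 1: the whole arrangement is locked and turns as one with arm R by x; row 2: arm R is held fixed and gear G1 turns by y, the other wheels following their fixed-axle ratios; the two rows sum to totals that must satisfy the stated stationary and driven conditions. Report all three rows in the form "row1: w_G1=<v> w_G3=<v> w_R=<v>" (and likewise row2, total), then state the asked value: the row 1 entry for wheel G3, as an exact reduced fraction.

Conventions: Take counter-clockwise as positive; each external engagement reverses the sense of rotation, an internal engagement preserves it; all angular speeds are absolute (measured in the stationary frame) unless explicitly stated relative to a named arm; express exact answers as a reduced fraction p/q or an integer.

row1: w_G1=0 w_G3=0 w_R=0
row2: w_G1=-77/25 w_G3=1 w_R=0
total: w_G1=-77/25 w_G3=1 w_R=0
asked value: 0

planetary set (25T centre, 26T on arm, 77T internal) — Willis relation
superposition row 1 [locked train]: every member turns x
row 2: sun turns y, ring = −(25/77)·y, arm 0
boundary: total ω_arm = x = 0 and total ω_ring = x − (25/77)·y = 1  ⇒  y = -77/25, x = 0
row 2 ring = −(25/77)·(-77/25) = 1
totals (row 1 + row 2): sun 0 + (-77/25) = -77/25, ring 0 + 1 = 1, arm 0 + 0 = 0
asked cell (row1, ring) = 0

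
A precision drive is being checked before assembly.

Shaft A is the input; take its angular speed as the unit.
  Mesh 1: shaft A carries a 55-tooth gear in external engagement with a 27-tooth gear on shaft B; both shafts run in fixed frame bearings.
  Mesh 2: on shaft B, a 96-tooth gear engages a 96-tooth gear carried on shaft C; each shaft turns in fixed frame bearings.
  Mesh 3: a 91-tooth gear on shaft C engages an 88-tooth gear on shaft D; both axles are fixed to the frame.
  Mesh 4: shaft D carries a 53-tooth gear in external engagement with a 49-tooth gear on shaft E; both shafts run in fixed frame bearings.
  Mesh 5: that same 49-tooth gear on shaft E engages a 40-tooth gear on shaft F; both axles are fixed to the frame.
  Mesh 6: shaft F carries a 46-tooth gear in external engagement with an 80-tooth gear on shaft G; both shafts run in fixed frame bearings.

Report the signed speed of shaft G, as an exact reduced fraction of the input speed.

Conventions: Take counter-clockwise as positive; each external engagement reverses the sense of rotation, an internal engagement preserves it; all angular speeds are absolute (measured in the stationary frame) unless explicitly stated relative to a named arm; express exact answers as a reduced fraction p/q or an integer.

110929/69120

6-mesh fixed-axis compound train (all bearings frame-fixed)
mesh 1 [55T→27T]: |ω|/ω_in = 1×55/27 = 55/27, sense flips to −
mesh 2 [96T→96T]: |ω|/ω_in = (55/27)×96/96 = 55/27, sense flips to +
mesh 3 [91T→88T]: |ω|/ω_in = (55/27)×91/88 = 455/216, sense flips to −
mesh 4 [53T→49T]: |ω|/ω_in = (455/216)×53/49 = 3445/1512, sense flips to +
mesh 5 [49T→40T]: |ω|/ω_in = (3445/1512)×49/40 = 4823/1728, sense flips to −
mesh 6 [46T→80T]: |ω|/ω_in = (4823/1728)×46/80 = 110929/69120, sense flips to +
signed output speed (× input speed) = 110929/69120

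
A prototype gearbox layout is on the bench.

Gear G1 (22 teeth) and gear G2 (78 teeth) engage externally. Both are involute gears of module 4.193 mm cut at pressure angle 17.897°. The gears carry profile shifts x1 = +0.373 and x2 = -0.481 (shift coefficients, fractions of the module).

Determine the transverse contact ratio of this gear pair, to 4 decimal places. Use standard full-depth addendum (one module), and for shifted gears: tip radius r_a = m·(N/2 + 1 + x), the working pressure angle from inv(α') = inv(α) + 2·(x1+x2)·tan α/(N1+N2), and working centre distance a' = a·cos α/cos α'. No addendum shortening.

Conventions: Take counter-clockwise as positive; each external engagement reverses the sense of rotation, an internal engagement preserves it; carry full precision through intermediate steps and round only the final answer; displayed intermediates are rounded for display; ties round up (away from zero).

1.7292

class = single-mesh tooth geometry [involute pair 22T × 78T, m = 4.193]
base radii: r_b1 = 43.891131, r_b2 = 155.614010
tip radii: r_a1 = 51.879989, r_a2 = 165.703167
inv(α') = inv(17.897°) + 2·(+0.373-0.481)·tan α/(22+78) = 0.00987427  ⇒  α' = 17.50466°
a' = a·cos α / cos α' = 209.6500·cos 17.897°/cos 17.50466° = 209.192321
action lengths: √(r_a1²−r_b1²) = 27.660475, √(r_a2²−r_b2²) = 56.936979
base pitch p_b = π·m·cos α = 12.535278
CR = (27.660475 + 56.936979 − 209.192321·sin 17.50466°)/12.535278 = 1.729189
contact ratio ≈ 1.7292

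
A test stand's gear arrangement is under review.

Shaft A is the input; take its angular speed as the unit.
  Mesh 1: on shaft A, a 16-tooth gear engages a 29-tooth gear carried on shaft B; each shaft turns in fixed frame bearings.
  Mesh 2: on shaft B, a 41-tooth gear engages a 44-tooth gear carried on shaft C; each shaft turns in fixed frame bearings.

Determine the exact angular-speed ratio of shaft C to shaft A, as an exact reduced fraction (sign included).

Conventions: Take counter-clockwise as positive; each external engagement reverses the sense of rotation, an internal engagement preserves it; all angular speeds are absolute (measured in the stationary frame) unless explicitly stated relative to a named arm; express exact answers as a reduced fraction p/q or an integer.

class = fixed-axis compound train [2 meshes; 2 ratios multiply, 2 sense flips]
mesh 1 [16T→29T]: running ratio 16/29, sense −
mesh 2 [41T→44T]: running ratio 164/319, sense +
ω_out/ω_in = 164/319

164/319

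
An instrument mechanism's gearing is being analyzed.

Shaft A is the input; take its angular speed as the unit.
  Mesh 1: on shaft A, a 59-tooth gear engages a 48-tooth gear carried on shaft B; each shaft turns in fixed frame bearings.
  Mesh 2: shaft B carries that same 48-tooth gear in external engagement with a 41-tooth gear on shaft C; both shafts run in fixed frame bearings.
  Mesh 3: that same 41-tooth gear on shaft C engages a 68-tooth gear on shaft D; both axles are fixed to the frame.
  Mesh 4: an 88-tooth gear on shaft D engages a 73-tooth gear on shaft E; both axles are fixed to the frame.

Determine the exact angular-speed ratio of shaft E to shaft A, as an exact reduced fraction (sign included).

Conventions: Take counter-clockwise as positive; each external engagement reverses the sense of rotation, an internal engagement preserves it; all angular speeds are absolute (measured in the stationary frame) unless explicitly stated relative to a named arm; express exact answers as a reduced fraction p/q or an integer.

1298/1241

class = fixed-axis compound train [4 meshes; 4 ratios multiply, 4 sense flips]
mesh 1 [59T→48T]: running ratio 59/48, sense −
mesh 2 [48T→41T]: running ratio 59/41, sense +
mesh 3 [41T→68T]: running ratio 59/68, sense −
mesh 4 [88T→73T]: running ratio 1298/1241, sense +
ω_out/ω_in = 1298/1241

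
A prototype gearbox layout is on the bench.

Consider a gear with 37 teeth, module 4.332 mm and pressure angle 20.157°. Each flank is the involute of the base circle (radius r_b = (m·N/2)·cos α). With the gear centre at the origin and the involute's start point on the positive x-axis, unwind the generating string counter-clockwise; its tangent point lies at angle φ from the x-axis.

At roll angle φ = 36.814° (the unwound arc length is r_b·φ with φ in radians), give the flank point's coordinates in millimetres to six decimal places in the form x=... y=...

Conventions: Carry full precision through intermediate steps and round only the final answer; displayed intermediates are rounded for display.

single-mesh involute tooth geometry (37T wheel at module 4.332)
pitch radius r_p = m·N/2 = 4.332·37/2 = 80.142000
base radius r_b = r_p·cos α = 80.142000·cos 20.157° = 75.233455
roll angle φ = 36.814° = 0.64252551 rad
x = r_b·(cos φ + φ·sin φ) = 89.196681
y = r_b·(sin φ − φ·cos φ) = 6.381525

x=89.196681 y=6.381525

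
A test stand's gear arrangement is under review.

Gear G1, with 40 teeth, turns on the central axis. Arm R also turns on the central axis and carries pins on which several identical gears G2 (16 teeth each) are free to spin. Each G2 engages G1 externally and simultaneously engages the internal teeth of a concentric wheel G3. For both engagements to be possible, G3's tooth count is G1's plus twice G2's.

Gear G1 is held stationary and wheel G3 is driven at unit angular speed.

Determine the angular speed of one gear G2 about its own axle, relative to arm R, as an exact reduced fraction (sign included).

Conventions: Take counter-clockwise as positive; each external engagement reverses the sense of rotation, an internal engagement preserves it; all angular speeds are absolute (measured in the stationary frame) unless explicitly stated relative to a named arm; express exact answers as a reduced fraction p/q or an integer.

recognized (axles ride arm R): planetary set, 40/16/72 teeth
ring teeth: 40 + 2·16 = 72
40(ω_sun−ω_arm) = −72(ω_ring−ω_arm),  ω_sun = 0, ω_ring = 1
40(0−ω_arm) = −72(1−ω_arm)  ⇒  112·ω_arm = 72  ⇒  ω_arm = 9/14
sun–planet mesh: 40·(0−9/14) = −16·(ω_p−ω_arm)  ⇒  ω_p−ω_arm = 45/28
exact speed ratio = 45/28

45/28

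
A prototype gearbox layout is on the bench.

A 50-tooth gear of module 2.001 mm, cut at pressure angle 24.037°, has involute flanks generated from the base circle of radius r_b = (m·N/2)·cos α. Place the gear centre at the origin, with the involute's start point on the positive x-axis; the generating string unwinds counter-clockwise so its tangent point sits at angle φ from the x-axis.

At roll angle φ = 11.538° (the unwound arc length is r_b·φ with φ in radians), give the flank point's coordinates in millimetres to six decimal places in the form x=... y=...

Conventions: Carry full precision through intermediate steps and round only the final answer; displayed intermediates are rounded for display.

class = single-mesh tooth geometry [base-circle involute, m = 2.001, 50T]
pitch radius r_p = m·N/2 = 2.001·50/2 = 50.025000
base radius r_b = r_p·cos α = 50.025000·cos 24.037° = 45.686962
roll angle φ = 11.538° = 0.20137609 rad
x = r_b·(cos φ + φ·sin φ) = 46.603949
y = r_b·(sin φ − φ·cos φ) = 0.123860

x=46.603949 y=0.123860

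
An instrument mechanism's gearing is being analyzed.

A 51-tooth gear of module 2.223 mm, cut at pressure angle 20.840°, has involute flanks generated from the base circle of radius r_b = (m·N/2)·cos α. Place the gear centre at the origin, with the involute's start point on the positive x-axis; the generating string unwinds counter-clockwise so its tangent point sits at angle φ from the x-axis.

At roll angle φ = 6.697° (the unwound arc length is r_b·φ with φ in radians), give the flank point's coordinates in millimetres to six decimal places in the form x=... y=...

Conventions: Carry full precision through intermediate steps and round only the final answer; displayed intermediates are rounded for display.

x=53.338588 y=0.028161

class = single-mesh tooth geometry [base-circle involute, m = 2.223, 51T]
pitch radius r_p = m·N/2 = 2.223·51/2 = 56.686500
base radius r_b = r_p·cos α = 56.686500·cos 20.840° = 52.977930
roll angle φ = 6.697° = 0.11688470 rad
x = r_b·(cos φ + φ·sin φ) = 53.338588
y = r_b·(sin φ − φ·cos φ) = 0.028161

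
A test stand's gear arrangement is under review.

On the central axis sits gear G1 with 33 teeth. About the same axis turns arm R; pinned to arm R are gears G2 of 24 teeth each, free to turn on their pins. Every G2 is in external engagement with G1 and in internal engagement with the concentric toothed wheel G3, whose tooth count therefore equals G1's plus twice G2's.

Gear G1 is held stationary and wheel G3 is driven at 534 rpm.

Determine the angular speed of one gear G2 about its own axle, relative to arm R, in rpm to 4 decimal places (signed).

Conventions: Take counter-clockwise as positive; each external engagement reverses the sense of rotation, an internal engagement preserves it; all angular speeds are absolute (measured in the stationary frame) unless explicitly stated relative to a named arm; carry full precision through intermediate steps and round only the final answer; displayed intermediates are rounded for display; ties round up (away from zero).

+521.7039 rpm

class = planetary set [G3 = 33+2·24 = 81; Willis about the carrier]
normalise by the input: solve with ω_ring = 1, then scale by 534 rpm
ring teeth: 33 + 2·24 = 81
33(ω_sun−ω_arm) = −81(ω_ring−ω_arm),  ω_sun = 0, ω_ring = 1
33(0−ω_arm) = −81(1−ω_arm)  ⇒  114·ω_arm = 81  ⇒  ω_arm = 27/38
sun–planet mesh: 33·(0−27/38) = −24·(ω_p−ω_arm)  ⇒  ω_p−ω_arm = 297/304
scale: ω_p−ω_arm = 297/304 × 534 rpm = +521.7039 rpm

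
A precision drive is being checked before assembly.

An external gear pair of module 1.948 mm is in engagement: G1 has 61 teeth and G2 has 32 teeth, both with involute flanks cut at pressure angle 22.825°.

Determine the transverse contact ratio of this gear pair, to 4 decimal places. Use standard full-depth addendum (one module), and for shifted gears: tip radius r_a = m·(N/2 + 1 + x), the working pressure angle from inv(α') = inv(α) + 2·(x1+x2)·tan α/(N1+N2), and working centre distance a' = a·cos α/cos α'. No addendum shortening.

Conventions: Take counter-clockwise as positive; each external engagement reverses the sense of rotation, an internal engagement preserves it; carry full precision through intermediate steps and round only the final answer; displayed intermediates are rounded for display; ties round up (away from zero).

1.5994

topology: single-mesh involute geometry — m = 1.948, 61T/32T pair
base radii: r_b1 = 54.761526, r_b2 = 28.727358
tip radii: r_a1 = 61.362000, r_a2 = 33.116000
no profile shift: α' = α, a' = a
action lengths: √(r_a1²−r_b1²) = 27.685200, √(r_a2²−r_b2²) = 16.474476
base pitch p_b = π·m·cos α = 5.640604
CR = (27.685200 + 16.474476 − 90.582000·sin 22.82500°)/5.640604 = 1.599351
contact ratio ≈ 1.5994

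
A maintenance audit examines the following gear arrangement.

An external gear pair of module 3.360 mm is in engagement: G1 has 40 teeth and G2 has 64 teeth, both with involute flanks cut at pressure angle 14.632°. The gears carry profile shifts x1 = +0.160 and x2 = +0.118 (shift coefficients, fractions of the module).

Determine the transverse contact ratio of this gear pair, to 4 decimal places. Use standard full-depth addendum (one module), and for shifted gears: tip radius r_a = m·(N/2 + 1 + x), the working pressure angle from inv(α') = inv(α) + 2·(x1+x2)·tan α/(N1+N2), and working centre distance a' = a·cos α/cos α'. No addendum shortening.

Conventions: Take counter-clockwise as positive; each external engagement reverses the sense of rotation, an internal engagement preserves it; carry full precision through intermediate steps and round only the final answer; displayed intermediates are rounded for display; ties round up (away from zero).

class = single-mesh tooth geometry [involute pair 40T × 64T, m = 3.360]
base radii: r_b1 = 65.020586, r_b2 = 104.032937
tip radii: r_a1 = 71.097600, r_a2 = 111.276480
inv(α') = inv(14.632°) + 2·(+0.160+0.118)·tan α/(40+64) = 0.00709616  ⇒  α' = 15.71849°
a' = a·cos α / cos α' = 174.7200·cos 14.632°/cos 15.71849° = 175.620978
action lengths: √(r_a1²−r_b1²) = 28.760949, √(r_a2²−r_b2²) = 39.491810
base pitch p_b = π·m·cos α = 10.213410
CR = (28.760949 + 39.491810 − 175.620978·sin 15.71849°)/10.213410 = 2.024308
contact ratio ≈ 2.0243

2.0243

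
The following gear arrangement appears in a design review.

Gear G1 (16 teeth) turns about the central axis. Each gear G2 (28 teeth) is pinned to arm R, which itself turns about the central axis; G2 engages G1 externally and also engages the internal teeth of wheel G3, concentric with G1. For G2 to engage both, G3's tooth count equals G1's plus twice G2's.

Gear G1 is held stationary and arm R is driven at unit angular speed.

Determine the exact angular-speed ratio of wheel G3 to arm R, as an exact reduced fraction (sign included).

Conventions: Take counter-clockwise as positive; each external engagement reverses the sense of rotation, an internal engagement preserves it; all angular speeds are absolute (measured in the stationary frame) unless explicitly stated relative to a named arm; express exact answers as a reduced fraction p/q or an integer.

11/9

class = planetary set [G3 = 16+2·28 = 72; Willis about the carrier]
ring teeth: 16 + 2·28 = 72
16(ω_sun−ω_arm) = −72(ω_ring−ω_arm),  ω_sun = 0, ω_arm = 1
ω_ring = 1 − (16/72)(0−1) = 11/9
ω_out/ω_in = 11/9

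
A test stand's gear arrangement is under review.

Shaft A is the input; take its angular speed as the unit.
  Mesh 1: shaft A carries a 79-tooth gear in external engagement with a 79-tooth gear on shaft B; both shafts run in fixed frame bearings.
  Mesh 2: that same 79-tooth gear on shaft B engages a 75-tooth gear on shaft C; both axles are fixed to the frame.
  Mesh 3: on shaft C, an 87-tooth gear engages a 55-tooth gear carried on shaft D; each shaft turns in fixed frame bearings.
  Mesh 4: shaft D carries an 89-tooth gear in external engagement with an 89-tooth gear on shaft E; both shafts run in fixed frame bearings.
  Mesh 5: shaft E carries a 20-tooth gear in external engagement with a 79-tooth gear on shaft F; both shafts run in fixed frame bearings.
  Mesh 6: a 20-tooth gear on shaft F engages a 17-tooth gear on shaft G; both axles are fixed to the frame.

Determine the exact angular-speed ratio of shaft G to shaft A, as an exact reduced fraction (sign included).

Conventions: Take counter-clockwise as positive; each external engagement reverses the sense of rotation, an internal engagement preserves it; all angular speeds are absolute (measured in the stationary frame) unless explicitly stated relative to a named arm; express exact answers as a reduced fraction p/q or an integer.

464/935

class = fixed-axis compound train [6 meshes; 6 ratios multiply, 6 sense flips]
mesh 1 [79T→79T]: running ratio 1, sense −
mesh 2 [79T→75T]: running ratio 79/75, sense +
mesh 3 [87T→55T]: running ratio 2291/1375, sense −
mesh 4 [89T→89T]: running ratio 2291/1375, sense +
mesh 5 [20T→79T]: running ratio 116/275, sense −
mesh 6 [20T→17T]: running ratio 464/935, sense +
ω_out/ω_in = 464/935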